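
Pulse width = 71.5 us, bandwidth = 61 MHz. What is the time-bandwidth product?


TBP = 71.5 * 61 = 4361.5

4361.5


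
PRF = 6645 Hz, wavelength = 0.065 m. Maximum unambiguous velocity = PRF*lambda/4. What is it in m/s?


V_ua = 6645 * 0.065 / 4 = 108.0 m/s

108.0 m/s


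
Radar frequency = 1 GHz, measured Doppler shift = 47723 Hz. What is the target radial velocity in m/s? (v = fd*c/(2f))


v = 47723 * 3e8 / (2 * 1000000000.0) = 7158.5 m/s

7158.5 m/s


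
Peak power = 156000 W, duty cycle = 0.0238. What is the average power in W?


P_avg = 156000 * 0.0238 = 3712.8 W

3712.8 W


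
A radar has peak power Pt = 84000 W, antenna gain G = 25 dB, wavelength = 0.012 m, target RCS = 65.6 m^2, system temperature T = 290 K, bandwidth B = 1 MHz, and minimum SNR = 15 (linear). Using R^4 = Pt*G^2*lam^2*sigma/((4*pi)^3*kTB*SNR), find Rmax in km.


G_lin = 10^(25/10) = 316.227766
R^4 = 84000 * 316.227766^2 * 0.012^2 * 65.6 / ((4*pi)^3 * 1.38e-23 * 290 * 1000000.0 * 15)
R^4 = 6.66113e17 m^4
R_max = (6.66113e17)^(1/4) = 28568.5 m = 28.6 km

28.6 km


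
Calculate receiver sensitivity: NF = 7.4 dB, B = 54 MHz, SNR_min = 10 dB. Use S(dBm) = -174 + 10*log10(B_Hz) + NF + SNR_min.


10*log10(54000000.0) = 77.32
S = -174 + 77.32 + 7.4 + 10 = -79.3 dBm

-79.3 dBm


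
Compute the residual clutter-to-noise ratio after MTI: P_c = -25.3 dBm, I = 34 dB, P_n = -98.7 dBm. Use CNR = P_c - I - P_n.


CNR = -25.3 - 34 - (-98.7) = 39.4 dB

39.4 dB


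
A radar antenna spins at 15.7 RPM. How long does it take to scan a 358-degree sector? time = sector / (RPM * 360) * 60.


t = 358 / (15.7 * 360) * 60 = 3.8 s

3.8 s


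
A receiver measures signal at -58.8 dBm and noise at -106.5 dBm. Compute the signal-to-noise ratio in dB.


SNR = -58.8 - (-106.5) = 47.7 dB

47.7 dB


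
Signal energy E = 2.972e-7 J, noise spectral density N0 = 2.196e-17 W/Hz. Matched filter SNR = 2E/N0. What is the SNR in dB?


SNR_lin = 2 * 2.972e-7 / 2.196e-17 = 2.707e10
SNR_dB = 10*log10(2.707e10) = 104.3 dB

104.3 dB


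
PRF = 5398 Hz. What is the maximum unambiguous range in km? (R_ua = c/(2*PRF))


R_ua = 3e8 / (2 * 5398) = 27788.1 m = 27.8 km

27.8 km


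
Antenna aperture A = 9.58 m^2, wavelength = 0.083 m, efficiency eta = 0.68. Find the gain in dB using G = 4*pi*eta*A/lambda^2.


G_linear = 4*pi*0.68*9.58/0.083^2 = 11883.05
G_dB = 10*log10(11883.05) = 40.7 dB

40.7 dB


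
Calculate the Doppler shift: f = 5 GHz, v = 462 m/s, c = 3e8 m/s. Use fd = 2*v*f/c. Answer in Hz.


fd = 2 * 462 * 5000000000.0 / 3e8 = 15400.0 Hz

15400.0 Hz


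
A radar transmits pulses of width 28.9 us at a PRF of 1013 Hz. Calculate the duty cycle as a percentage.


DC = 28.9e-6 * 1013 * 100 = 2.93%

2.93%


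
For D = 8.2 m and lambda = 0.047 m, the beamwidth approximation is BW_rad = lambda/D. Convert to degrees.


BW_rad = 0.047 / 8.2 = 0.005732
BW_deg = 0.33 degrees

0.33 degrees


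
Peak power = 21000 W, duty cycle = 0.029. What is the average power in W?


P_avg = 21000 * 0.029 = 609.0 W

609.0 W


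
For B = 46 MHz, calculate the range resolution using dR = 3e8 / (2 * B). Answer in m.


dR = 3e8 / (2 * 46000000.0) = 3.26 m

3.26 m


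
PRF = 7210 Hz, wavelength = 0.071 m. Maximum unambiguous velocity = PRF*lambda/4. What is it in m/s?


V_ua = 7210 * 0.071 / 4 = 128.0 m/s

128.0 m/s


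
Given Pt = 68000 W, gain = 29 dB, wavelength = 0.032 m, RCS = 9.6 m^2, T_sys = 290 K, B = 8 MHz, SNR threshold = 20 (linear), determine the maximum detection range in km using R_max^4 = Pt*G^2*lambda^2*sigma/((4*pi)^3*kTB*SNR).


G_lin = 10^(29/10) = 794.328235
R^4 = 68000 * 794.328235^2 * 0.032^2 * 9.6 / ((4*pi)^3 * 1.38e-23 * 290 * 8000000.0 * 20)
R^4 = 3.31935e17 m^4
R_max = (3.31935e17)^(1/4) = 24002.9 m = 24.0 km

24.0 km


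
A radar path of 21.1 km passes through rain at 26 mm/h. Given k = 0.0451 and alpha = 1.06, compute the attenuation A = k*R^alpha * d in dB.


gamma = 0.0451 * 26^1.06 = 1.425766 dB/km
A = 1.425766 * 21.1 = 30.08 dB

30.08 dB


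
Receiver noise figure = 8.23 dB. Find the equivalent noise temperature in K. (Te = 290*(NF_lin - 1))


NF_lin = 10^(8.23/10) = 6.652732
Te = 290 * (6.652732 - 1) = 1639.3 K

1639.3 K


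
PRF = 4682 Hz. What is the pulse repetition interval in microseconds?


PRI = 1/4682 = 0.0002135839 s = 213.6 us

213.6 us


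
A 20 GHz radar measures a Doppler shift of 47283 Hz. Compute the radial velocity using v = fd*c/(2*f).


v = 47283 * 3e8 / (2 * 20000000000.0) = 354.6 m/s

354.6 m/s


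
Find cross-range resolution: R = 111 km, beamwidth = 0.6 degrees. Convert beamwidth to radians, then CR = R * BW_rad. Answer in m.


BW_rad = 0.010471976
CR = 111000 * 0.010471976 = 1162.4 m

1162.4 m


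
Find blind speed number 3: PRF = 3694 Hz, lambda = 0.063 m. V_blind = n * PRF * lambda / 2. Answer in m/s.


V_blind = 3 * 3694 * 0.063 / 2 = 349.1 m/s

349.1 m/s


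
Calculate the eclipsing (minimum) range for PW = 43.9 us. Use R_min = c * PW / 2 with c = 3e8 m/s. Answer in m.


R_min = 3e8 * 43.9e-6 / 2 = 6585.0 m

6585.0 m


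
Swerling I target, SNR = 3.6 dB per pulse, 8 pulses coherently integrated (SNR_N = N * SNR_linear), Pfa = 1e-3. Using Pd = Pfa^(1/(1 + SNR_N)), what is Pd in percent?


SNR_lin = 10^(3.6/10) = 2.29087
SNR_N = 8 * 2.29087 = 18.32696
1/(1 + SNR_N) = 1/19.32696 = 0.0517412
Pd = (1e-3)^0.0517412 = 0.69948
Pd = 69.9%

69.9%


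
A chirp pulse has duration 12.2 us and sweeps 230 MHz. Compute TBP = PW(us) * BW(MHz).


TBP = 12.2 * 230 = 2806.0

2806.0


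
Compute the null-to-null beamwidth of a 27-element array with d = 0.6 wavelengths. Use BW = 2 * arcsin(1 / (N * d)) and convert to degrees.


1/(N*d) = 1/(27*0.6) = 0.061728
BW = 2*arcsin(0.061728) = 7.1 degrees

7.1 degrees


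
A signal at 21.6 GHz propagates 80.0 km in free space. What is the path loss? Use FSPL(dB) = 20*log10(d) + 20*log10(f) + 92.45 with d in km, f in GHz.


20*log10(80.0) = 38.06
20*log10(21.6) = 26.69
FSPL = 157.2 dB

157.2 dB


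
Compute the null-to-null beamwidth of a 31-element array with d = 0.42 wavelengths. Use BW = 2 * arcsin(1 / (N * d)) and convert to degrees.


1/(N*d) = 1/(31*0.42) = 0.076805
BW = 2*arcsin(0.076805) = 8.8 degrees

8.8 degrees


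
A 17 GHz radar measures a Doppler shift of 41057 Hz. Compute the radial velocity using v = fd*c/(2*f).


v = 41057 * 3e8 / (2 * 17000000000.0) = 362.3 m/s

362.3 m/s


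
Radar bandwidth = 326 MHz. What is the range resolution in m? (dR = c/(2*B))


dR = 3e8 / (2 * 326000000.0) = 0.46 m

0.46 m


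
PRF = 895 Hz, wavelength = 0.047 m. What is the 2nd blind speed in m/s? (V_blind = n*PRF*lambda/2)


V_blind = 2 * 895 * 0.047 / 2 = 42.1 m/s

42.1 m/s


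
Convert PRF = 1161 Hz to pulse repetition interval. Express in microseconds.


PRI = 1/1161 = 0.0008613264 s = 861.3 us

861.3 us


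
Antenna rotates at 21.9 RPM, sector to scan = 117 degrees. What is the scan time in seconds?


t = 117 / (21.9 * 360) * 60 = 0.89 s

0.89 s


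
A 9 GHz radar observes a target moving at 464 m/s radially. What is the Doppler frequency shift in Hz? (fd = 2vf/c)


fd = 2 * 464 * 9000000000.0 / 3e8 = 27840.0 Hz

27840.0 Hz


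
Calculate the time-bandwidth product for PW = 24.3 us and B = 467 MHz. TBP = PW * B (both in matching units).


TBP = 24.3 * 467 = 11348.1

11348.1


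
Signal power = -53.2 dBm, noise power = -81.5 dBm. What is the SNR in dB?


SNR = -53.2 - (-81.5) = 28.3 dB

28.3 dB


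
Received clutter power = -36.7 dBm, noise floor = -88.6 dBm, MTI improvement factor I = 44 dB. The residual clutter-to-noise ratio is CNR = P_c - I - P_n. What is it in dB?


CNR = -36.7 - 44 - (-88.6) = 7.9 dB

7.9 dB


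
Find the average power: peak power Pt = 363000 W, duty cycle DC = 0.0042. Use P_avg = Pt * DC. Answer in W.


P_avg = 363000 * 0.0042 = 1524.6 W

1524.6 W


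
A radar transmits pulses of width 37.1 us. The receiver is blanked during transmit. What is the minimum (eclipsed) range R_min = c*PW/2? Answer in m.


R_min = 3e8 * 37.1e-6 / 2 = 5565.0 m

5565.0 m


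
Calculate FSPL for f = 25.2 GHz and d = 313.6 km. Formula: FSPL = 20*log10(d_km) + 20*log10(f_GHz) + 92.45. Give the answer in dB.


20*log10(313.6) = 49.93
20*log10(25.2) = 28.03
FSPL = 170.4 dB

170.4 dB


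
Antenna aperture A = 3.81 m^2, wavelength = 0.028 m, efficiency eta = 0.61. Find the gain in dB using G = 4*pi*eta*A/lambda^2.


G_linear = 4*pi*0.61*3.81/0.028^2 = 37251.92
G_dB = 10*log10(37251.92) = 45.7 dB

45.7 dB


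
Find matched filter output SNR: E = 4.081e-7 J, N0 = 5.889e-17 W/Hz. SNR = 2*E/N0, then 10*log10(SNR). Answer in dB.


SNR_lin = 2 * 4.081e-7 / 5.889e-17 = 1.386e10
SNR_dB = 10*log10(1.386e10) = 101.4 dB

101.4 dB


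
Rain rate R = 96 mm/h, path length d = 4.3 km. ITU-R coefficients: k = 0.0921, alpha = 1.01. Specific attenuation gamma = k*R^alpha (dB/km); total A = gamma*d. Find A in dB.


gamma = 0.0921 * 96^1.01 = 9.254513 dB/km
A = 9.254513 * 4.3 = 39.79 dB

39.79 dB


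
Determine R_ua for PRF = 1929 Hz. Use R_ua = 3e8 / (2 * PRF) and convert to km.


R_ua = 3e8 / (2 * 1929) = 77760.5 m = 77.8 km

77.8 km


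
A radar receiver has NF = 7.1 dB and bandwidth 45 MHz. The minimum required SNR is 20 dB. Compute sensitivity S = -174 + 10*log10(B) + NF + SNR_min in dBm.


10*log10(45000000.0) = 76.53
S = -174 + 76.53 + 7.1 + 20 = -70.4 dBm

-70.4 dBm


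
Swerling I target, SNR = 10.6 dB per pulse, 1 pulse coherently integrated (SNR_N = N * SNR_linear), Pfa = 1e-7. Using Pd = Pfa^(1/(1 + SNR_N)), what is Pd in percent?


SNR_lin = 10^(10.6/10) = 11.48154
SNR_N = 1 * 11.48154 = 11.48154
1/(1 + SNR_N) = 1/12.48154 = 0.0801183
Pd = (1e-7)^0.0801183 = 0.2749
Pd = 27.5%

27.5%


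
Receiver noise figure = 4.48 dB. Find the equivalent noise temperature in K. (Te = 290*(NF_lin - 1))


NF_lin = 10^(4.48/10) = 2.805434
Te = 290 * (2.805434 - 1) = 523.6 K

523.6 K


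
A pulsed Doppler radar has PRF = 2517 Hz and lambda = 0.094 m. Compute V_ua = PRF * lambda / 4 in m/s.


V_ua = 2517 * 0.094 / 4 = 59.1 m/s

59.1 m/s


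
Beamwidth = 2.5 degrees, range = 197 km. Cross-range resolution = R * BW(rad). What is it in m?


BW_rad = 0.043633231
CR = 197000 * 0.043633231 = 8595.7 m

8595.7 m


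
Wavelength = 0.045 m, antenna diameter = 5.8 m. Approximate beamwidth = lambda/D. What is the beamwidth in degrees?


BW_rad = 0.045 / 5.8 = 0.007759
BW_deg = 0.44 degrees

0.44 degrees


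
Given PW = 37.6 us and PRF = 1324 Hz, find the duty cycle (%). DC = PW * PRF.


DC = 37.6e-6 * 1324 * 100 = 4.98%

4.98%


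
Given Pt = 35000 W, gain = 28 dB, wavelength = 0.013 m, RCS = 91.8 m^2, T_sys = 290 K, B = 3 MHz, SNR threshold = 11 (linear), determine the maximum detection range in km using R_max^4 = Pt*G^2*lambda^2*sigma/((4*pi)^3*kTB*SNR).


G_lin = 10^(28/10) = 630.957344
R^4 = 35000 * 630.957344^2 * 0.013^2 * 91.8 / ((4*pi)^3 * 1.38e-23 * 290 * 3000000.0 * 11)
R^4 = 8.24853e17 m^4
R_max = (8.24853e17)^(1/4) = 30136.6 m = 30.1 km

30.1 km


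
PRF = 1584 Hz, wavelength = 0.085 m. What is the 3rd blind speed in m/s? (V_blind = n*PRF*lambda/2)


V_blind = 3 * 1584 * 0.085 / 2 = 202.0 m/s

202.0 m/s


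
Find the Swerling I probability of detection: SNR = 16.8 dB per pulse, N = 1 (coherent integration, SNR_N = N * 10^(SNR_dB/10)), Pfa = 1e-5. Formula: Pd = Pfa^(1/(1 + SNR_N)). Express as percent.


SNR_lin = 10^(16.8/10) = 47.86301
SNR_N = 1 * 47.86301 = 47.86301
1/(1 + SNR_N) = 1/48.86301 = 0.0204654
Pd = (1e-5)^0.0204654 = 0.79008
Pd = 79.0%

79.0%


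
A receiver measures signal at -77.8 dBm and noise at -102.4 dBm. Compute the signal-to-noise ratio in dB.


SNR = -77.8 - (-102.4) = 24.6 dB

24.6 dB


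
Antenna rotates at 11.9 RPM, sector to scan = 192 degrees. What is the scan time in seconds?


t = 192 / (11.9 * 360) * 60 = 2.69 s

2.69 s


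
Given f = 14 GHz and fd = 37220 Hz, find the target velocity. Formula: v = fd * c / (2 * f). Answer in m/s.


v = 37220 * 3e8 / (2 * 14000000000.0) = 398.8 m/s

398.8 m/s


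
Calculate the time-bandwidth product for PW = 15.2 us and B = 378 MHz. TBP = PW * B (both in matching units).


TBP = 15.2 * 378 = 5745.6

5745.6


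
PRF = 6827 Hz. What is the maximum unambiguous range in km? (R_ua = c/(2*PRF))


R_ua = 3e8 / (2 * 6827) = 21971.6 m = 22.0 km

22.0 km


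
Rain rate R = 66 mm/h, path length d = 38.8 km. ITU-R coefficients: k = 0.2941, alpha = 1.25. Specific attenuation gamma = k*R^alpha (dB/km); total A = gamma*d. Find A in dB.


gamma = 0.2941 * 66^1.25 = 55.325449 dB/km
A = 55.325449 * 38.8 = 2146.63 dB

2146.63 dB


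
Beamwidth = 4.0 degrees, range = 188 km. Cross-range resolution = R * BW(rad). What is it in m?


BW_rad = 0.06981317
CR = 188000 * 0.06981317 = 13124.9 m

13124.9 m


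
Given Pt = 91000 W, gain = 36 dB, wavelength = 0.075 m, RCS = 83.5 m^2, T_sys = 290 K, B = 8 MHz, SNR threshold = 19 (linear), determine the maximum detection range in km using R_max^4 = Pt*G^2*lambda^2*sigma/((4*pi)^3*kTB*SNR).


G_lin = 10^(36/10) = 3981.071706
R^4 = 91000 * 3981.071706^2 * 0.075^2 * 83.5 / ((4*pi)^3 * 1.38e-23 * 290 * 8000000.0 * 19)
R^4 = 5.61177e20 m^4
R_max = (5.61177e20)^(1/4) = 153912.9 m = 153.9 km

153.9 km


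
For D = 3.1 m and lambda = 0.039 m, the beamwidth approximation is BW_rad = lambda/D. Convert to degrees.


BW_rad = 0.039 / 3.1 = 0.012581
BW_deg = 0.72 degrees

0.72 degrees


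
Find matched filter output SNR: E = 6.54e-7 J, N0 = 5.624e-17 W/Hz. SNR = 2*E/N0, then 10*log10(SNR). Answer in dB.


SNR_lin = 2 * 6.54e-7 / 5.624e-17 = 2.326e10
SNR_dB = 10*log10(2.326e10) = 103.7 dB

103.7 dB


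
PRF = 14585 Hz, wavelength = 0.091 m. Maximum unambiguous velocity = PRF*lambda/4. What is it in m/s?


V_ua = 14585 * 0.091 / 4 = 331.8 m/s

331.8 m/s


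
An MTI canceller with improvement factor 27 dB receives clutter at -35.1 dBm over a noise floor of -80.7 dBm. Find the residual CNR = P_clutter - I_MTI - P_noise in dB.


CNR = -35.1 - 27 - (-80.7) = 18.6 dB

18.6 dB


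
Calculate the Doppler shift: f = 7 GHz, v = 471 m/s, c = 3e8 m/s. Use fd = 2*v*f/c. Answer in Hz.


fd = 2 * 471 * 7000000000.0 / 3e8 = 21980.0 Hz

21980.0 Hz


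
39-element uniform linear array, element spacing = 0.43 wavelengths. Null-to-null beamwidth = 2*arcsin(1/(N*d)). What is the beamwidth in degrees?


1/(N*d) = 1/(39*0.43) = 0.05963
BW = 2*arcsin(0.05963) = 6.8 degrees

6.8 degrees


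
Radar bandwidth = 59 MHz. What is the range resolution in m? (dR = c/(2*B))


dR = 3e8 / (2 * 59000000.0) = 2.54 m

2.54 m


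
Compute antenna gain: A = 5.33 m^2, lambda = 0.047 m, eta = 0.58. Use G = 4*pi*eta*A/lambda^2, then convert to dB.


G_linear = 4*pi*0.58*5.33/0.047^2 = 17586.09
G_dB = 10*log10(17586.09) = 42.5 dB

42.5 dB


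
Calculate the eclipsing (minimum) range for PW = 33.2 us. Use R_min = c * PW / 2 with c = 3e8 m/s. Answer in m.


R_min = 3e8 * 33.2e-6 / 2 = 4980.0 m

4980.0 m


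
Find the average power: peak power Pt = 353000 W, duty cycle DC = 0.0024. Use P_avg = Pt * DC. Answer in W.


P_avg = 353000 * 0.0024 = 847.2 W

847.2 W


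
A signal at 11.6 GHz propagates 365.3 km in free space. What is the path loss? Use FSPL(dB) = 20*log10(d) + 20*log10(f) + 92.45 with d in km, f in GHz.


20*log10(365.3) = 51.25
20*log10(11.6) = 21.29
FSPL = 165.0 dB

165.0 dB


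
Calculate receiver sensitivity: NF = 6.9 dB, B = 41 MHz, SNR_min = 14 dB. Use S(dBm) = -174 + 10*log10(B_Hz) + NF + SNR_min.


10*log10(41000000.0) = 76.13
S = -174 + 76.13 + 6.9 + 14 = -77.0 dBm

-77.0 dBm


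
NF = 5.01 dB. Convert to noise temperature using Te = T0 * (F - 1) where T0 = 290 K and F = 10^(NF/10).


NF_lin = 10^(5.01/10) = 3.169567
Te = 290 * (3.169567 - 1) = 629.2 K

629.2 K


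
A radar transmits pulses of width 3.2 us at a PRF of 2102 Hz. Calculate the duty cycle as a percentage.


DC = 3.2e-6 * 2102 * 100 = 0.67%

0.67%


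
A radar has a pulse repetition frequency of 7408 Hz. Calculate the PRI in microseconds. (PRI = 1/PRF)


PRI = 1/7408 = 0.0001349892 s = 135.0 us

135.0 us


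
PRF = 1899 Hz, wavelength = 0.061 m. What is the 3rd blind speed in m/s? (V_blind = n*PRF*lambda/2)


V_blind = 3 * 1899 * 0.061 / 2 = 173.8 m/s

173.8 m/s


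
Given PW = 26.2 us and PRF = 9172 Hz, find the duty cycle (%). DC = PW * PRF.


DC = 26.2e-6 * 9172 * 100 = 24.03%

24.03%


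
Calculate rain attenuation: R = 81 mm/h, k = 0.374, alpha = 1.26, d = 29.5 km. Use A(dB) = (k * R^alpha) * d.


gamma = 0.374 * 81^1.26 = 94.964815 dB/km
A = 94.964815 * 29.5 = 2801.46 dB

2801.46 dB


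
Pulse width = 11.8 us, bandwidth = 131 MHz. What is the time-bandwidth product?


TBP = 11.8 * 131 = 1545.8

1545.8


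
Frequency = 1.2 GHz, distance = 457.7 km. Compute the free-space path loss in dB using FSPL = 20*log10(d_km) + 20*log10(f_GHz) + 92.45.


20*log10(457.7) = 53.21
20*log10(1.2) = 1.58
FSPL = 147.2 dB

147.2 dB


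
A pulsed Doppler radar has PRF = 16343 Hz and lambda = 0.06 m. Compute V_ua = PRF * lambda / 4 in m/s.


V_ua = 16343 * 0.06 / 4 = 245.1 m/s

245.1 m/s


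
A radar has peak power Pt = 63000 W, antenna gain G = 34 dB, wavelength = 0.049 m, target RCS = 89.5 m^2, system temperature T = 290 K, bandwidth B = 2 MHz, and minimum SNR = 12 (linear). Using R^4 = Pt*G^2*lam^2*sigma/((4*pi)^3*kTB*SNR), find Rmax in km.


G_lin = 10^(34/10) = 2511.886432
R^4 = 63000 * 2511.886432^2 * 0.049^2 * 89.5 / ((4*pi)^3 * 1.38e-23 * 290 * 2000000.0 * 12)
R^4 = 4.48165e20 m^4
R_max = (4.48165e20)^(1/4) = 145498.8 m = 145.5 km

145.5 km


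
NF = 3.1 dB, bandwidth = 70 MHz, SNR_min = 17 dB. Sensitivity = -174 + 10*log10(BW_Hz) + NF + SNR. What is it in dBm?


10*log10(70000000.0) = 78.45
S = -174 + 78.45 + 3.1 + 17 = -75.4 dBm

-75.4 dBm


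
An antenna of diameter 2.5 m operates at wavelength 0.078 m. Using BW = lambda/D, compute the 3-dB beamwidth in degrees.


BW_rad = 0.078 / 2.5 = 0.0312
BW_deg = 1.79 degrees

1.79 degrees


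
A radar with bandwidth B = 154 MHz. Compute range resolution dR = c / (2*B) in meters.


dR = 3e8 / (2 * 154000000.0) = 0.97 m

0.97 m


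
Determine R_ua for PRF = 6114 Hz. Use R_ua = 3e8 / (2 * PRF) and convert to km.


R_ua = 3e8 / (2 * 6114) = 24533.9 m = 24.5 km

24.5 km


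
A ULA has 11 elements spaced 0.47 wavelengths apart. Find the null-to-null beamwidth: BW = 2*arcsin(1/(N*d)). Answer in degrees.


1/(N*d) = 1/(11*0.47) = 0.193424
BW = 2*arcsin(0.193424) = 22.3 degrees

22.3 degrees


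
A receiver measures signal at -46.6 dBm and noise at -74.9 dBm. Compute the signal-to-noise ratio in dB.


SNR = -46.6 - (-74.9) = 28.3 dB

28.3 dB


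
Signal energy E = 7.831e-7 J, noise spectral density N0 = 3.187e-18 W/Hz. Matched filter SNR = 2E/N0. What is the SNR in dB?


SNR_lin = 2 * 7.831e-7 / 3.187e-18 = 4.914e11
SNR_dB = 10*log10(4.914e11) = 116.9 dB

116.9 dB


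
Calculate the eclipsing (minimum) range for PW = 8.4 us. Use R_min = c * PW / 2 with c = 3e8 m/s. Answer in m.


R_min = 3e8 * 8.4e-6 / 2 = 1260.0 m

1260.0 m


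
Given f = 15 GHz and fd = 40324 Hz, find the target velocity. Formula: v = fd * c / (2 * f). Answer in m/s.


v = 40324 * 3e8 / (2 * 15000000000.0) = 403.2 m/s

403.2 m/s


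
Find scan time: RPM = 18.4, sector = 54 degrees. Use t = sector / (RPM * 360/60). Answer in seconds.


t = 54 / (18.4 * 360) * 60 = 0.49 s

0.49 s


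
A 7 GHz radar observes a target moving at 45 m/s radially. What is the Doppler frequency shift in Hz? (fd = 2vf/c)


fd = 2 * 45 * 7000000000.0 / 3e8 = 2100.0 Hz

2100.0 Hz


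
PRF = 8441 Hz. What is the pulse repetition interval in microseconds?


PRI = 1/8441 = 0.0001184694 s = 118.5 us

118.5 us


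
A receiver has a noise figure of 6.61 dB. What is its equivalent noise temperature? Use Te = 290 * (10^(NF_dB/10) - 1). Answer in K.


NF_lin = 10^(6.61/10) = 4.581419
Te = 290 * (4.581419 - 1) = 1038.6 K

1038.6 K


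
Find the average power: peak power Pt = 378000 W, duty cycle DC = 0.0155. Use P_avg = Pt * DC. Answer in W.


P_avg = 378000 * 0.0155 = 5859.0 W

5859.0 W


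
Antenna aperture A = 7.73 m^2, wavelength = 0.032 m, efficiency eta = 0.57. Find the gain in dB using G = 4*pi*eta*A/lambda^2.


G_linear = 4*pi*0.57*7.73/0.032^2 = 54070.98
G_dB = 10*log10(54070.98) = 47.3 dB

47.3 dB


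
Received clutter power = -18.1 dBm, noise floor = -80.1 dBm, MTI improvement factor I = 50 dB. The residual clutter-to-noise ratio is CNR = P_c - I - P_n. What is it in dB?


CNR = -18.1 - 50 - (-80.1) = 12.0 dB

12.0 dB


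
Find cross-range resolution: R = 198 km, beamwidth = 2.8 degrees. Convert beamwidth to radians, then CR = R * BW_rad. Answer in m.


BW_rad = 0.048869219
CR = 198000 * 0.048869219 = 9676.1 m

9676.1 m


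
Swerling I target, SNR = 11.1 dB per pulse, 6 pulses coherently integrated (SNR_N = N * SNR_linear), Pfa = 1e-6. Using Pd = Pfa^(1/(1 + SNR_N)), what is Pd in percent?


SNR_lin = 10^(11.1/10) = 12.8825
SNR_N = 6 * 12.8825 = 77.295
1/(1 + SNR_N) = 1/78.295 = 0.0127722
Pd = (1e-6)^0.0127722 = 0.83824
Pd = 83.8%

83.8%


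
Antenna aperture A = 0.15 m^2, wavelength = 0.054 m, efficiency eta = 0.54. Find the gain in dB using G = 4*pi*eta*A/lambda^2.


G_linear = 4*pi*0.54*0.15/0.054^2 = 349.07
G_dB = 10*log10(349.07) = 25.4 dB

25.4 dB


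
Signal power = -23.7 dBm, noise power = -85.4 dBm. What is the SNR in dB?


SNR = -23.7 - (-85.4) = 61.7 dB

61.7 dB


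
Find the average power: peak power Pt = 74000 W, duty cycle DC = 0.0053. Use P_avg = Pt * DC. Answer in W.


P_avg = 74000 * 0.0053 = 392.2 W

392.2 W


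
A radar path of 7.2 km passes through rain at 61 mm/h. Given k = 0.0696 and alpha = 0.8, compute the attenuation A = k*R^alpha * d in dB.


gamma = 0.0696 * 61^0.8 = 1.865834 dB/km
A = 1.865834 * 7.2 = 13.43 dB

13.43 dB


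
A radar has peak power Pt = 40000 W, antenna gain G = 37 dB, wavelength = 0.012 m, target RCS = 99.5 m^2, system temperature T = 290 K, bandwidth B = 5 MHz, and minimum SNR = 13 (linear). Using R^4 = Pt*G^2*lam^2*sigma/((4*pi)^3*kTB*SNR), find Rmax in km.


G_lin = 10^(37/10) = 5011.872336
R^4 = 40000 * 5011.872336^2 * 0.012^2 * 99.5 / ((4*pi)^3 * 1.38e-23 * 290 * 5000000.0 * 13)
R^4 = 2.78885e19 m^4
R_max = (2.78885e19)^(1/4) = 72670.2 m = 72.7 km

72.7 km


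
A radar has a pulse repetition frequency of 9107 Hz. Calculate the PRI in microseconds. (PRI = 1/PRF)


PRI = 1/9107 = 0.0001098056 s = 109.8 us

109.8 us


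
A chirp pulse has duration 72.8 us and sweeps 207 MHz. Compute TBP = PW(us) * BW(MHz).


TBP = 72.8 * 207 = 15069.6

15069.6


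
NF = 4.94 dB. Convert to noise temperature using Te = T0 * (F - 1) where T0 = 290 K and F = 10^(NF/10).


NF_lin = 10^(4.94/10) = 3.11889
Te = 290 * (3.11889 - 1) = 614.5 K

614.5 K


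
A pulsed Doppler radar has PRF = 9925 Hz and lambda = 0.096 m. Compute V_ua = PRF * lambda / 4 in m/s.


V_ua = 9925 * 0.096 / 4 = 238.2 m/s

238.2 m/s


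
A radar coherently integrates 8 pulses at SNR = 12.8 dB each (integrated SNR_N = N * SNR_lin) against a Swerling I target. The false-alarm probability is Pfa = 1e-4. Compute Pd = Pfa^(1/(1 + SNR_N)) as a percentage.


SNR_lin = 10^(12.8/10) = 19.05461
SNR_N = 8 * 19.05461 = 152.43688
1/(1 + SNR_N) = 1/153.43688 = 0.0065173
Pd = (1e-4)^0.0065173 = 0.94174
Pd = 94.2%

94.2%


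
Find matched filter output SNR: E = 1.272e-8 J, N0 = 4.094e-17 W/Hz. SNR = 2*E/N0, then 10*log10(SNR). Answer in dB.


SNR_lin = 2 * 1.272e-8 / 4.094e-17 = 6.214e8
SNR_dB = 10*log10(6.214e8) = 87.9 dB

87.9 dB


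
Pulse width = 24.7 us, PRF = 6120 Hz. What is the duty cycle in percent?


DC = 24.7e-6 * 6120 * 100 = 15.12%

15.12%


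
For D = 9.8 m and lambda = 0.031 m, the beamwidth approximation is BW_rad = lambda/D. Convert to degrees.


BW_rad = 0.031 / 9.8 = 0.003163
BW_deg = 0.18 degrees

0.18 degrees


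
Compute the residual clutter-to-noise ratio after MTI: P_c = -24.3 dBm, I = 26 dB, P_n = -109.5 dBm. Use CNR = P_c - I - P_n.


CNR = -24.3 - 26 - (-109.5) = 59.2 dB

59.2 dB


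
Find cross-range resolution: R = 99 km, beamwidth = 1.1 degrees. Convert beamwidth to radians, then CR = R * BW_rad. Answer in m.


BW_rad = 0.019198622
CR = 99000 * 0.019198622 = 1900.7 m

1900.7 m


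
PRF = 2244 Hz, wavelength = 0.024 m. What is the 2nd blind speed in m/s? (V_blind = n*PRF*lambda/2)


V_blind = 2 * 2244 * 0.024 / 2 = 53.9 m/s

53.9 m/s


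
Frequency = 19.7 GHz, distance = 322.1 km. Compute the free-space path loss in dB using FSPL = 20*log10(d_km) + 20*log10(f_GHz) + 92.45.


20*log10(322.1) = 50.16
20*log10(19.7) = 25.89
FSPL = 168.5 dB

168.5 dB


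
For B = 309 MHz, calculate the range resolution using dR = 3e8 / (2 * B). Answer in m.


dR = 3e8 / (2 * 309000000.0) = 0.49 m

0.49 m


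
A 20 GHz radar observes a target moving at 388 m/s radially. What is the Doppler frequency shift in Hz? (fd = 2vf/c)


fd = 2 * 388 * 20000000000.0 / 3e8 = 51733.3 Hz

51733.3 Hz


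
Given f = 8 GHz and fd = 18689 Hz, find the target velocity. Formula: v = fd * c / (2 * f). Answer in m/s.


v = 18689 * 3e8 / (2 * 8000000000.0) = 350.4 m/s

350.4 m/s


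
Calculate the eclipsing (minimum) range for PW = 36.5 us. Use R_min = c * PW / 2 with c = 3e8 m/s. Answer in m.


R_min = 3e8 * 36.5e-6 / 2 = 5475.0 m

5475.0 m


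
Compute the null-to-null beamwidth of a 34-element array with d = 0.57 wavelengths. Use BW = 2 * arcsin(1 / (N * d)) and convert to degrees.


1/(N*d) = 1/(34*0.57) = 0.0516
BW = 2*arcsin(0.0516) = 5.9 degrees

5.9 degrees


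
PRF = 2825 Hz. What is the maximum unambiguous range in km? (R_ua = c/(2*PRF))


R_ua = 3e8 / (2 * 2825) = 53097.3 m = 53.1 km

53.1 km


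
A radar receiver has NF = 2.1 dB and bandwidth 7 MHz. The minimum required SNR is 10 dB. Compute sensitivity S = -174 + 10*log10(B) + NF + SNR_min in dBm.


10*log10(7000000.0) = 68.45
S = -174 + 68.45 + 2.1 + 10 = -93.4 dBm

-93.4 dBm


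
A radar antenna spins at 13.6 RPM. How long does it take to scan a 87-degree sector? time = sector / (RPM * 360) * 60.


t = 87 / (13.6 * 360) * 60 = 1.07 s

1.07 s


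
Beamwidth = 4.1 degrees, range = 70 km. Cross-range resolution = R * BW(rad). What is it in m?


BW_rad = 0.071558499
CR = 70000 * 0.071558499 = 5009.1 m

5009.1 m


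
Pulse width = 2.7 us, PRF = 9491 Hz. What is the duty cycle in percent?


DC = 2.7e-6 * 9491 * 100 = 2.56%

2.56%


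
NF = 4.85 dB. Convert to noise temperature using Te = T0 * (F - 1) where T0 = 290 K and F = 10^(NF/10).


NF_lin = 10^(4.85/10) = 3.054921
Te = 290 * (3.054921 - 1) = 595.9 K

595.9 K


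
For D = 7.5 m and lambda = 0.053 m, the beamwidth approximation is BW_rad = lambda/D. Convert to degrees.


BW_rad = 0.053 / 7.5 = 0.007067
BW_deg = 0.4 degrees

0.4 degrees


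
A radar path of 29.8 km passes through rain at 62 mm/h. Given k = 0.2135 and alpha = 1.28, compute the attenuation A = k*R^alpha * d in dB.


gamma = 0.2135 * 62^1.28 = 42.039665 dB/km
A = 42.039665 * 29.8 = 1252.78 dB

1252.78 dB


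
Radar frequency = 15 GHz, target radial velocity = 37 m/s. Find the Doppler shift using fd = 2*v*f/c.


fd = 2 * 37 * 15000000000.0 / 3e8 = 3700.0 Hz

3700.0 Hz


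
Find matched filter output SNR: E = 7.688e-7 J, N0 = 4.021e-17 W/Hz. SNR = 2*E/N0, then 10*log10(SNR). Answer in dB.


SNR_lin = 2 * 7.688e-7 / 4.021e-17 = 3.824e10
SNR_dB = 10*log10(3.824e10) = 105.8 dB

105.8 dB


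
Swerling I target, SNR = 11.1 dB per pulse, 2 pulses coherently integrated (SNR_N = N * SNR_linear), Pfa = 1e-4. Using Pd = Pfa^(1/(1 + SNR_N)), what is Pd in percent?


SNR_lin = 10^(11.1/10) = 12.8825
SNR_N = 2 * 12.8825 = 25.765
1/(1 + SNR_N) = 1/26.765 = 0.0373622
Pd = (1e-4)^0.0373622 = 0.70884
Pd = 70.9%

70.9%


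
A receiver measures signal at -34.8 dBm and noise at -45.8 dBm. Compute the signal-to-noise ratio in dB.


SNR = -34.8 - (-45.8) = 11.0 dB

11.0 dB


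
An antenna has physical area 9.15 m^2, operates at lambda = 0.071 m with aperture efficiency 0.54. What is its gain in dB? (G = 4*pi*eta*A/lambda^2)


G_linear = 4*pi*0.54*9.15/0.071^2 = 12317.09
G_dB = 10*log10(12317.09) = 40.9 dB

40.9 dB


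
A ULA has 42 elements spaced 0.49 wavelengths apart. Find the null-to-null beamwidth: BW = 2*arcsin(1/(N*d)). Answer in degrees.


1/(N*d) = 1/(42*0.49) = 0.048591
BW = 2*arcsin(0.048591) = 5.6 degrees

5.6 degrees


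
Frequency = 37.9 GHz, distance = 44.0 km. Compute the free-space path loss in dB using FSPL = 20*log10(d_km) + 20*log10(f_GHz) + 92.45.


20*log10(44.0) = 32.87
20*log10(37.9) = 31.57
FSPL = 156.9 dB

156.9 dB


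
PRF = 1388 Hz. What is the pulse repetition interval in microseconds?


PRI = 1/1388 = 0.0007204611 s = 720.5 us

720.5 us


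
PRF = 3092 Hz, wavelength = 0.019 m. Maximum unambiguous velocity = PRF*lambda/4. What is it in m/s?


V_ua = 3092 * 0.019 / 4 = 14.7 m/s

14.7 m/s


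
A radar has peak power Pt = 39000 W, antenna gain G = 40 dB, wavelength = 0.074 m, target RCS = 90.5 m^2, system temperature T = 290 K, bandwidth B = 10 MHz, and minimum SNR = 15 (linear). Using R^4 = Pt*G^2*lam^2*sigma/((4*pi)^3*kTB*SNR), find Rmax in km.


G_lin = 10^(40/10) = 10000.0
R^4 = 39000 * 10000.0^2 * 0.074^2 * 90.5 / ((4*pi)^3 * 1.38e-23 * 290 * 10000000.0 * 15)
R^4 = 1.62248e21 m^4
R_max = (1.62248e21)^(1/4) = 200698.8 m = 200.7 km

200.7 km


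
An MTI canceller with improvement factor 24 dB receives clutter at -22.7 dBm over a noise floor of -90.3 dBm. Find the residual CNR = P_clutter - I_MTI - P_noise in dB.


CNR = -22.7 - 24 - (-90.3) = 43.6 dB

43.6 dB


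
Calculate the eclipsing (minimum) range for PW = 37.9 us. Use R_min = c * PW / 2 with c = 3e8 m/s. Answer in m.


R_min = 3e8 * 37.9e-6 / 2 = 5685.0 m

5685.0 m


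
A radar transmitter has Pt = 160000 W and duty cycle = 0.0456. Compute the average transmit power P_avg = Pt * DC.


P_avg = 160000 * 0.0456 = 7296.0 W

7296.0 W


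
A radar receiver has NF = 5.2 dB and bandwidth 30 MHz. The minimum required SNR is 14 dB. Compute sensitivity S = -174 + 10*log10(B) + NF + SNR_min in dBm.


10*log10(30000000.0) = 74.77
S = -174 + 74.77 + 5.2 + 14 = -80.0 dBm

-80.0 dBm


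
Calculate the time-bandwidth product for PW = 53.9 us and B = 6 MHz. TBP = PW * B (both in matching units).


TBP = 53.9 * 6 = 323.4

323.4


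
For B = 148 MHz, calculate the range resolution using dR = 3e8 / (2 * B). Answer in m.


dR = 3e8 / (2 * 148000000.0) = 1.01 m

1.01 m


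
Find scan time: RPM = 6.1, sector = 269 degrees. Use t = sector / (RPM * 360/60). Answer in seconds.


t = 269 / (6.1 * 360) * 60 = 7.35 s

7.35 s


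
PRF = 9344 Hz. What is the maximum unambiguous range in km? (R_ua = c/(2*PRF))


R_ua = 3e8 / (2 * 9344) = 16053.1 m = 16.1 km

16.1 km


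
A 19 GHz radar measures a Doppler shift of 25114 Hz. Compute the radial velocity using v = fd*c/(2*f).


v = 25114 * 3e8 / (2 * 19000000000.0) = 198.3 m/s

198.3 m/s


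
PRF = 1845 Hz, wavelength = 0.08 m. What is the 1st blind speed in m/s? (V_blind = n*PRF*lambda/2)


V_blind = 1 * 1845 * 0.08 / 2 = 73.8 m/s

73.8 m/s


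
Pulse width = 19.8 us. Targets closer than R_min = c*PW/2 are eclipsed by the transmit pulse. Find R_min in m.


R_min = 3e8 * 19.8e-6 / 2 = 2970.0 m

2970.0 m


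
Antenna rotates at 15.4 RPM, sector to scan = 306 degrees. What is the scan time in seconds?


t = 306 / (15.4 * 360) * 60 = 3.31 s

3.31 s


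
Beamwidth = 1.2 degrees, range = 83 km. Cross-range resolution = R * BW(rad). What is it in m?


BW_rad = 0.020943951
CR = 83000 * 0.020943951 = 1738.3 m

1738.3 m


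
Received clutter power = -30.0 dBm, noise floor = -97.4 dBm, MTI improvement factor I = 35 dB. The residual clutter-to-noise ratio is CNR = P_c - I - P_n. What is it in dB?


CNR = -30.0 - 35 - (-97.4) = 32.4 dB

32.4 dB


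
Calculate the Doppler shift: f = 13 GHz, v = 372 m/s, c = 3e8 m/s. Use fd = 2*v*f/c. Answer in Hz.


fd = 2 * 372 * 13000000000.0 / 3e8 = 32240.0 Hz

32240.0 Hz


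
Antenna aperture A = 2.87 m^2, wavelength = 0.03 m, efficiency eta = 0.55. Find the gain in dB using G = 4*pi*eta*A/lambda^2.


G_linear = 4*pi*0.55*2.87/0.03^2 = 22040.02
G_dB = 10*log10(22040.02) = 43.4 dB

43.4 dB


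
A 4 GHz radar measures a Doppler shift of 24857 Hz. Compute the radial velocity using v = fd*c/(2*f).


v = 24857 * 3e8 / (2 * 4000000000.0) = 932.1 m/s

932.1 m/s


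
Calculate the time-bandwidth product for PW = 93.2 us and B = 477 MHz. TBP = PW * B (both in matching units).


TBP = 93.2 * 477 = 44456.4

44456.4


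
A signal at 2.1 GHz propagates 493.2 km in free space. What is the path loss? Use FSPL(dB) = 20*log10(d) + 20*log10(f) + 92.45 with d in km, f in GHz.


20*log10(493.2) = 53.86
20*log10(2.1) = 6.44
FSPL = 152.8 dB

152.8 dB


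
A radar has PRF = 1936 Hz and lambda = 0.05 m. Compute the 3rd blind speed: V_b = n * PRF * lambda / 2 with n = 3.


V_blind = 3 * 1936 * 0.05 / 2 = 145.2 m/s

145.2 m/s


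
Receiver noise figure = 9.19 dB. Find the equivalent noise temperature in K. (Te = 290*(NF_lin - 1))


NF_lin = 10^(9.19/10) = 8.298508
Te = 290 * (8.298508 - 1) = 2116.6 K

2116.6 K


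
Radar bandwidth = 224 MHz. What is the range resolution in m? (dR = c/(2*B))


dR = 3e8 / (2 * 224000000.0) = 0.67 m

0.67 m


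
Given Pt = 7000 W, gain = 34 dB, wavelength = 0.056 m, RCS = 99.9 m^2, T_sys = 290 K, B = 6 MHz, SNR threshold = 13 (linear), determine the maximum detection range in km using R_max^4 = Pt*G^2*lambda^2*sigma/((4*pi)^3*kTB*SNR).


G_lin = 10^(34/10) = 2511.886432
R^4 = 7000 * 2511.886432^2 * 0.056^2 * 99.9 / ((4*pi)^3 * 1.38e-23 * 290 * 6000000.0 * 13)
R^4 = 2.23377e19 m^4
R_max = (2.23377e19)^(1/4) = 68747.9 m = 68.7 km

68.7 km


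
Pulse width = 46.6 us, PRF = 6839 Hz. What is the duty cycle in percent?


DC = 46.6e-6 * 6839 * 100 = 31.87%

31.87%


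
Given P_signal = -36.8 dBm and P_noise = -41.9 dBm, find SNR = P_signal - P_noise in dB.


SNR = -36.8 - (-41.9) = 5.1 dB

5.1 dB


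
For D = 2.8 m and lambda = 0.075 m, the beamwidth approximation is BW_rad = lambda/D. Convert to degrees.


BW_rad = 0.075 / 2.8 = 0.026786
BW_deg = 1.53 degrees

1.53 degrees


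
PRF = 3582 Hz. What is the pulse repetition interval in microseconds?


PRI = 1/3582 = 0.0002791736 s = 279.2 us

279.2 us


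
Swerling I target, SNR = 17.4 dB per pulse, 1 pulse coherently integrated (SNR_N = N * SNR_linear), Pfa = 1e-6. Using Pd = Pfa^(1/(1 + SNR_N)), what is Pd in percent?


SNR_lin = 10^(17.4/10) = 54.95409
SNR_N = 1 * 54.95409 = 54.95409
1/(1 + SNR_N) = 1/55.95409 = 0.0178718
Pd = (1e-6)^0.0178718 = 0.78121
Pd = 78.1%

78.1%


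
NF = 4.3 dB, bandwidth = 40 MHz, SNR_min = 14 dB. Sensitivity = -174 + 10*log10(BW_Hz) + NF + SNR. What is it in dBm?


10*log10(40000000.0) = 76.02
S = -174 + 76.02 + 4.3 + 14 = -79.7 dBm

-79.7 dBm


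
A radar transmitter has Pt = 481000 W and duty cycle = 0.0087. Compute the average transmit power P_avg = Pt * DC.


P_avg = 481000 * 0.0087 = 4184.7 W

4184.7 W


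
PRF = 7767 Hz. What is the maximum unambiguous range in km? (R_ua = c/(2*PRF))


R_ua = 3e8 / (2 * 7767) = 19312.5 m = 19.3 km

19.3 km


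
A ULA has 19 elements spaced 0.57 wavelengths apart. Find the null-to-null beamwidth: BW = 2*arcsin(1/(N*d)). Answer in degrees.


1/(N*d) = 1/(19*0.57) = 0.092336
BW = 2*arcsin(0.092336) = 10.6 degrees

10.6 degrees


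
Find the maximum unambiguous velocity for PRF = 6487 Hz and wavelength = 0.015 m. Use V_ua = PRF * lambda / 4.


V_ua = 6487 * 0.015 / 4 = 24.3 m/s

24.3 m/s


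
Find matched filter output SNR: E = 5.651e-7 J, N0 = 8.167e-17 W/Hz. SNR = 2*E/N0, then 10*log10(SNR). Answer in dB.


SNR_lin = 2 * 5.651e-7 / 8.167e-17 = 1.384e10
SNR_dB = 10*log10(1.384e10) = 101.4 dB

101.4 dB


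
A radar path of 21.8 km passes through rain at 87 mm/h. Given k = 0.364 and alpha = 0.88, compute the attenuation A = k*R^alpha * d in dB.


gamma = 0.364 * 87^0.88 = 18.530124 dB/km
A = 18.530124 * 21.8 = 403.96 dB

403.96 dB


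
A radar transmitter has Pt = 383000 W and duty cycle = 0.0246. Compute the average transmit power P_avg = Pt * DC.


P_avg = 383000 * 0.0246 = 9421.8 W

9421.8 W


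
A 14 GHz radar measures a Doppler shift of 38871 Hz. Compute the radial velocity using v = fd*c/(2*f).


v = 38871 * 3e8 / (2 * 14000000000.0) = 416.5 m/s

416.5 m/s


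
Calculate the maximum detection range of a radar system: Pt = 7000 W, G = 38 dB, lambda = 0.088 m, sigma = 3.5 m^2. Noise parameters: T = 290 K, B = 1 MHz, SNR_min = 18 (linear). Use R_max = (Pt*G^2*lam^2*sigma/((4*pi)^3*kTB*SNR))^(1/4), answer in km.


G_lin = 10^(38/10) = 6309.573445
R^4 = 7000 * 6309.573445^2 * 0.088^2 * 3.5 / ((4*pi)^3 * 1.38e-23 * 290 * 1000000.0 * 18)
R^4 = 5.28387e19 m^4
R_max = (5.28387e19)^(1/4) = 85258.6 m = 85.3 km

85.3 km


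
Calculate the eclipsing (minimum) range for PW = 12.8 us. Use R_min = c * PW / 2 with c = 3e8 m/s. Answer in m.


R_min = 3e8 * 12.8e-6 / 2 = 1920.0 m

1920.0 m


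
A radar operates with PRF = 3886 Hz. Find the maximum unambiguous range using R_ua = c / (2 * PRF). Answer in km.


R_ua = 3e8 / (2 * 3886) = 38600.1 m = 38.6 km

38.6 km


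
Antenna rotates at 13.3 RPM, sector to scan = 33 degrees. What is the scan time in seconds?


t = 33 / (13.3 * 360) * 60 = 0.41 s

0.41 s


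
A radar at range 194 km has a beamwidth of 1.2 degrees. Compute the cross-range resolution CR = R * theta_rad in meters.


BW_rad = 0.020943951
CR = 194000 * 0.020943951 = 4063.1 m

4063.1 m


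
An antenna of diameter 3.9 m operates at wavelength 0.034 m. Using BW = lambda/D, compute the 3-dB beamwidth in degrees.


BW_rad = 0.034 / 3.9 = 0.008718
BW_deg = 0.5 degrees

0.5 degrees


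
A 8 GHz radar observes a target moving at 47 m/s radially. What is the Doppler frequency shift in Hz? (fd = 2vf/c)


fd = 2 * 47 * 8000000000.0 / 3e8 = 2506.7 Hz

2506.7 Hz


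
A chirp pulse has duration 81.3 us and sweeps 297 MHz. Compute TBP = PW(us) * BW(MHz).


TBP = 81.3 * 297 = 24146.1

24146.1


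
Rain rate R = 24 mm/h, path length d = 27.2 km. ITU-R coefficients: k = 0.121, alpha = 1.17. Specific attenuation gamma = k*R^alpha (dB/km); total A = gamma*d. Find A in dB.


gamma = 0.121 * 24^1.17 = 4.984625 dB/km
A = 4.984625 * 27.2 = 135.58 dB

135.58 dB


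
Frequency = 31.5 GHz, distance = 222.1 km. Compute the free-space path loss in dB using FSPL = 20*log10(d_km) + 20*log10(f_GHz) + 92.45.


20*log10(222.1) = 46.93
20*log10(31.5) = 29.97
FSPL = 169.3 dB

169.3 dB


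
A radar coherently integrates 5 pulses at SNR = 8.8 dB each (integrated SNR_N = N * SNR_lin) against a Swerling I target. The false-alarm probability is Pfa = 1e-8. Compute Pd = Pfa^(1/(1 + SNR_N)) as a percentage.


SNR_lin = 10^(8.8/10) = 7.58578
SNR_N = 5 * 7.58578 = 37.9289
1/(1 + SNR_N) = 1/38.9289 = 0.0256879
Pd = (1e-8)^0.0256879 = 0.62301
Pd = 62.3%

62.3%


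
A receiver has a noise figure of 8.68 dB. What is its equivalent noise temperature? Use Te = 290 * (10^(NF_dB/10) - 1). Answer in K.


NF_lin = 10^(8.68/10) = 7.379042
Te = 290 * (7.379042 - 1) = 1849.9 K

1849.9 K


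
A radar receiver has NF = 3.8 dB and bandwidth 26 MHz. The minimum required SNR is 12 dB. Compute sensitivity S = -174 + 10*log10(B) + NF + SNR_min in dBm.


10*log10(26000000.0) = 74.15
S = -174 + 74.15 + 3.8 + 12 = -84.1 dBm

-84.1 dBm
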